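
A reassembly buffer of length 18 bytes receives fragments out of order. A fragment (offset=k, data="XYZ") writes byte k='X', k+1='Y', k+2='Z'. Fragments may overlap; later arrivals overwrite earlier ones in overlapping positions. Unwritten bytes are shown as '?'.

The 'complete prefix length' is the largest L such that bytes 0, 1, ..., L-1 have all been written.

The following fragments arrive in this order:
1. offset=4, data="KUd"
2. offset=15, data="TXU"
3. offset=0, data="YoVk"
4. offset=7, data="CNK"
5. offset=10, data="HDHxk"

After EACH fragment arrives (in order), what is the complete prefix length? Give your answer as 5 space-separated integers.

Fragment 1: offset=4 data="KUd" -> buffer=????KUd??????????? -> prefix_len=0
Fragment 2: offset=15 data="TXU" -> buffer=????KUd????????TXU -> prefix_len=0
Fragment 3: offset=0 data="YoVk" -> buffer=YoVkKUd????????TXU -> prefix_len=7
Fragment 4: offset=7 data="CNK" -> buffer=YoVkKUdCNK?????TXU -> prefix_len=10
Fragment 5: offset=10 data="HDHxk" -> buffer=YoVkKUdCNKHDHxkTXU -> prefix_len=18

Answer: 0 0 7 10 18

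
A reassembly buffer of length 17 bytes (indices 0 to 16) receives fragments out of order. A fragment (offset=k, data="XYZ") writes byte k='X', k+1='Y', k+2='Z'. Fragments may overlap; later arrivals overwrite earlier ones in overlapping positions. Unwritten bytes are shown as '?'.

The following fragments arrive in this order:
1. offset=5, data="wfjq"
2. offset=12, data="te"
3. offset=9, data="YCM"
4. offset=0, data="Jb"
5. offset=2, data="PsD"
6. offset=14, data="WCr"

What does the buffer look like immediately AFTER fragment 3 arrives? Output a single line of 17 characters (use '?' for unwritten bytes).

Fragment 1: offset=5 data="wfjq" -> buffer=?????wfjq????????
Fragment 2: offset=12 data="te" -> buffer=?????wfjq???te???
Fragment 3: offset=9 data="YCM" -> buffer=?????wfjqYCMte???

Answer: ?????wfjqYCMte???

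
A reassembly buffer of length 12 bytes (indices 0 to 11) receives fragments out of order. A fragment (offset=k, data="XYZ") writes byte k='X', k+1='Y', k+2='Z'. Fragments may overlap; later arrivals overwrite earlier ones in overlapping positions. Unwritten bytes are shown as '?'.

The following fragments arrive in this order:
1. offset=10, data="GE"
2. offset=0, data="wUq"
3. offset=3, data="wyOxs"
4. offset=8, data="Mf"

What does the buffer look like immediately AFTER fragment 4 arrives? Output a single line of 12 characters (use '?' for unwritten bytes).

Answer: wUqwyOxsMfGE

Derivation:
Fragment 1: offset=10 data="GE" -> buffer=??????????GE
Fragment 2: offset=0 data="wUq" -> buffer=wUq???????GE
Fragment 3: offset=3 data="wyOxs" -> buffer=wUqwyOxs??GE
Fragment 4: offset=8 data="Mf" -> buffer=wUqwyOxsMfGE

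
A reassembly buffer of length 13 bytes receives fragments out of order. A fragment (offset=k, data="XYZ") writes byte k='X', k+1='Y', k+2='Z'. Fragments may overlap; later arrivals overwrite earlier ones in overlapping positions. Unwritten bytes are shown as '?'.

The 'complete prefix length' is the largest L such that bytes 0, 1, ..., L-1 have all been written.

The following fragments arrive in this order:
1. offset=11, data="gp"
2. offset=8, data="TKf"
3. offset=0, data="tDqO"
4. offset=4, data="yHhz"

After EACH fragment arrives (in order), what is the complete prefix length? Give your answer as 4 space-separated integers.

Answer: 0 0 4 13

Derivation:
Fragment 1: offset=11 data="gp" -> buffer=???????????gp -> prefix_len=0
Fragment 2: offset=8 data="TKf" -> buffer=????????TKfgp -> prefix_len=0
Fragment 3: offset=0 data="tDqO" -> buffer=tDqO????TKfgp -> prefix_len=4
Fragment 4: offset=4 data="yHhz" -> buffer=tDqOyHhzTKfgp -> prefix_len=13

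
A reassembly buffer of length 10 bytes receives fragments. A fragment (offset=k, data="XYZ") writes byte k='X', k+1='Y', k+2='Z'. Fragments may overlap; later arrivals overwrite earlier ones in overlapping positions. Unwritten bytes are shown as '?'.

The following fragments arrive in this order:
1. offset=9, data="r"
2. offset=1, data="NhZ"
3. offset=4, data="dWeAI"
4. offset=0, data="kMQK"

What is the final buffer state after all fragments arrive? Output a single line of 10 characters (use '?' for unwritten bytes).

Fragment 1: offset=9 data="r" -> buffer=?????????r
Fragment 2: offset=1 data="NhZ" -> buffer=?NhZ?????r
Fragment 3: offset=4 data="dWeAI" -> buffer=?NhZdWeAIr
Fragment 4: offset=0 data="kMQK" -> buffer=kMQKdWeAIr

Answer: kMQKdWeAIr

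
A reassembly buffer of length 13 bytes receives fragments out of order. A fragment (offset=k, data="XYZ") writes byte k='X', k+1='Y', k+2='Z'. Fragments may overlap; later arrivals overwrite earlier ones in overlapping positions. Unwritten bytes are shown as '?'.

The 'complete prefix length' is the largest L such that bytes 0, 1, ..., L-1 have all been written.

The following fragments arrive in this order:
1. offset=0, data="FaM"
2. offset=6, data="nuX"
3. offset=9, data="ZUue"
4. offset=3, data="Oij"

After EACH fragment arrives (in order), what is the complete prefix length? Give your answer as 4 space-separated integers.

Fragment 1: offset=0 data="FaM" -> buffer=FaM?????????? -> prefix_len=3
Fragment 2: offset=6 data="nuX" -> buffer=FaM???nuX???? -> prefix_len=3
Fragment 3: offset=9 data="ZUue" -> buffer=FaM???nuXZUue -> prefix_len=3
Fragment 4: offset=3 data="Oij" -> buffer=FaMOijnuXZUue -> prefix_len=13

Answer: 3 3 3 13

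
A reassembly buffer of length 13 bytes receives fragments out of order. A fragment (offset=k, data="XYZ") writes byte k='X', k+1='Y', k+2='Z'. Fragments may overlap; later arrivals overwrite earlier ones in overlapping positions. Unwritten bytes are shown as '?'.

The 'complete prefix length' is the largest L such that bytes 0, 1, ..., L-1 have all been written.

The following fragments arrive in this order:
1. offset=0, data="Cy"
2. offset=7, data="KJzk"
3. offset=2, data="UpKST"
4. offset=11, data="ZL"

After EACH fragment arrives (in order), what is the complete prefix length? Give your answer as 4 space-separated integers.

Answer: 2 2 11 13

Derivation:
Fragment 1: offset=0 data="Cy" -> buffer=Cy??????????? -> prefix_len=2
Fragment 2: offset=7 data="KJzk" -> buffer=Cy?????KJzk?? -> prefix_len=2
Fragment 3: offset=2 data="UpKST" -> buffer=CyUpKSTKJzk?? -> prefix_len=11
Fragment 4: offset=11 data="ZL" -> buffer=CyUpKSTKJzkZL -> prefix_len=13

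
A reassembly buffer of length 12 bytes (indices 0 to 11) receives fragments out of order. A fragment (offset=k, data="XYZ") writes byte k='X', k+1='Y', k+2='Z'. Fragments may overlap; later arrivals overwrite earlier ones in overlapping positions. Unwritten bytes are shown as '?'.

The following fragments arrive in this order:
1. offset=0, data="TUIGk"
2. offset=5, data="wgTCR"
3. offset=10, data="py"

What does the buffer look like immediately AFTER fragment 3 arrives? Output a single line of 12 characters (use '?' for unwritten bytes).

Answer: TUIGkwgTCRpy

Derivation:
Fragment 1: offset=0 data="TUIGk" -> buffer=TUIGk???????
Fragment 2: offset=5 data="wgTCR" -> buffer=TUIGkwgTCR??
Fragment 3: offset=10 data="py" -> buffer=TUIGkwgTCRpy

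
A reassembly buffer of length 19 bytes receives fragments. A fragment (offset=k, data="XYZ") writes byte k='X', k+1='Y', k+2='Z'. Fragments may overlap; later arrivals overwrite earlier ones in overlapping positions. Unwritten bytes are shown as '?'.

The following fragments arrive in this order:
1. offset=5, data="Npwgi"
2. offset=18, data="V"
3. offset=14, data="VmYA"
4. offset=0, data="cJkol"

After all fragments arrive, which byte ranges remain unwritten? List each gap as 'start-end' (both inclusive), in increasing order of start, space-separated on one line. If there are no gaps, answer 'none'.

Fragment 1: offset=5 len=5
Fragment 2: offset=18 len=1
Fragment 3: offset=14 len=4
Fragment 4: offset=0 len=5
Gaps: 10-13

Answer: 10-13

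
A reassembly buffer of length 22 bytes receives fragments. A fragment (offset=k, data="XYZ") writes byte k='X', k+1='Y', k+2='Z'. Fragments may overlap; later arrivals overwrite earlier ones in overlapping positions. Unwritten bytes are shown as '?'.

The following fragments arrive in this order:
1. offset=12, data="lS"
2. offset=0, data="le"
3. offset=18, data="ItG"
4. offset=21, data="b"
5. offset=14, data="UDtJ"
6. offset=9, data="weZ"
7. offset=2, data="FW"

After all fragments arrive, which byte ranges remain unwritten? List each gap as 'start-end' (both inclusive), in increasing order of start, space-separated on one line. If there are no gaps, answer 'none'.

Fragment 1: offset=12 len=2
Fragment 2: offset=0 len=2
Fragment 3: offset=18 len=3
Fragment 4: offset=21 len=1
Fragment 5: offset=14 len=4
Fragment 6: offset=9 len=3
Fragment 7: offset=2 len=2
Gaps: 4-8

Answer: 4-8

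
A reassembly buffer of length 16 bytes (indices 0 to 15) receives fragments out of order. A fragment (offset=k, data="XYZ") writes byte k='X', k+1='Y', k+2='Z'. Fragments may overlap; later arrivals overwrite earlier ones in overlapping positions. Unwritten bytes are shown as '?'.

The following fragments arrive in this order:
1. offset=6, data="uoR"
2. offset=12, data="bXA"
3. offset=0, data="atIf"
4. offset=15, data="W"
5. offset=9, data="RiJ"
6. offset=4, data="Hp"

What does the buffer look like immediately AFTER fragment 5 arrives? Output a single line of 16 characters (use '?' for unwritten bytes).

Answer: atIf??uoRRiJbXAW

Derivation:
Fragment 1: offset=6 data="uoR" -> buffer=??????uoR???????
Fragment 2: offset=12 data="bXA" -> buffer=??????uoR???bXA?
Fragment 3: offset=0 data="atIf" -> buffer=atIf??uoR???bXA?
Fragment 4: offset=15 data="W" -> buffer=atIf??uoR???bXAW
Fragment 5: offset=9 data="RiJ" -> buffer=atIf??uoRRiJbXAW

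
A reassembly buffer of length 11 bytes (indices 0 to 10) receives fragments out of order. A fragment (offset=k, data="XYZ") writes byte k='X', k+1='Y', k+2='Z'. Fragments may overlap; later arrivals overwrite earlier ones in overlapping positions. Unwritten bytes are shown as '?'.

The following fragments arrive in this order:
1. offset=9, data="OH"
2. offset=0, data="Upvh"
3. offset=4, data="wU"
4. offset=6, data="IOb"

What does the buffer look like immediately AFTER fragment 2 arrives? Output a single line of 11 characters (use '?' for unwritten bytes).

Answer: Upvh?????OH

Derivation:
Fragment 1: offset=9 data="OH" -> buffer=?????????OH
Fragment 2: offset=0 data="Upvh" -> buffer=Upvh?????OH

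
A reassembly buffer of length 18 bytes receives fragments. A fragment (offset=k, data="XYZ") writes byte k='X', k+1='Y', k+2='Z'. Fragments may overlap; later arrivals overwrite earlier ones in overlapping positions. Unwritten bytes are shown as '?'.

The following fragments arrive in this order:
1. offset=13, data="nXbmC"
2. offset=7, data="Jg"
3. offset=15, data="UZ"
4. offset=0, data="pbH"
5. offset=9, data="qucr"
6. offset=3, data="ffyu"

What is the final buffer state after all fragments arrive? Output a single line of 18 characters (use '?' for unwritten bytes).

Answer: pbHffyuJgqucrnXUZC

Derivation:
Fragment 1: offset=13 data="nXbmC" -> buffer=?????????????nXbmC
Fragment 2: offset=7 data="Jg" -> buffer=???????Jg????nXbmC
Fragment 3: offset=15 data="UZ" -> buffer=???????Jg????nXUZC
Fragment 4: offset=0 data="pbH" -> buffer=pbH????Jg????nXUZC
Fragment 5: offset=9 data="qucr" -> buffer=pbH????JgqucrnXUZC
Fragment 6: offset=3 data="ffyu" -> buffer=pbHffyuJgqucrnXUZC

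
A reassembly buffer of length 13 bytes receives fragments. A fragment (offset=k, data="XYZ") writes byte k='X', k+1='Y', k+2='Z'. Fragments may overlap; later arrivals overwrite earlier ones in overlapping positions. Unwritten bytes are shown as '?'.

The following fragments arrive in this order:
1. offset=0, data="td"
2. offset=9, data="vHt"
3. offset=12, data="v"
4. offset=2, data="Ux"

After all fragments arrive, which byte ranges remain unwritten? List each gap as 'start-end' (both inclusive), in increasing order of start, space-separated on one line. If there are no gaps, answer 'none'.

Fragment 1: offset=0 len=2
Fragment 2: offset=9 len=3
Fragment 3: offset=12 len=1
Fragment 4: offset=2 len=2
Gaps: 4-8

Answer: 4-8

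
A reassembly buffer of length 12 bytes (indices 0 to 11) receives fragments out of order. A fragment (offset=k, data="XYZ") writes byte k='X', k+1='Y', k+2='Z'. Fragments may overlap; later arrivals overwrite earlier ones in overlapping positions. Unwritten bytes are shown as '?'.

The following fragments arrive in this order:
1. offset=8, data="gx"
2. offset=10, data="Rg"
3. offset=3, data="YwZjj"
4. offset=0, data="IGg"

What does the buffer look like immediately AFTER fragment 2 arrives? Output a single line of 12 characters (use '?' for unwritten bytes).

Answer: ????????gxRg

Derivation:
Fragment 1: offset=8 data="gx" -> buffer=????????gx??
Fragment 2: offset=10 data="Rg" -> buffer=????????gxRg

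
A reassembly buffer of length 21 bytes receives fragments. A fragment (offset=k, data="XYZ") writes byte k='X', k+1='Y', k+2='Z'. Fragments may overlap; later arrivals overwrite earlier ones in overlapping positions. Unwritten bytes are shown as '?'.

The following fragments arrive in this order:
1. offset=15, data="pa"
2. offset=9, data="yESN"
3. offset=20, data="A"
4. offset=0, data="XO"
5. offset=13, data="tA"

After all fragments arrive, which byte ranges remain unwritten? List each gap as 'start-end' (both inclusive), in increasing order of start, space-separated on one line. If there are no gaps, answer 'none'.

Fragment 1: offset=15 len=2
Fragment 2: offset=9 len=4
Fragment 3: offset=20 len=1
Fragment 4: offset=0 len=2
Fragment 5: offset=13 len=2
Gaps: 2-8 17-19

Answer: 2-8 17-19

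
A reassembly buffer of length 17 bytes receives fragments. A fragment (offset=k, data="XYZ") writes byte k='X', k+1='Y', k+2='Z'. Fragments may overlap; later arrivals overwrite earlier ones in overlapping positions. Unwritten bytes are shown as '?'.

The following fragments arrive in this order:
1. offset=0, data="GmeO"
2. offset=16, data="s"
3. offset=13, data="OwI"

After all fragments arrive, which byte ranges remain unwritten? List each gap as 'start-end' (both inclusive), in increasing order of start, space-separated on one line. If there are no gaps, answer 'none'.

Fragment 1: offset=0 len=4
Fragment 2: offset=16 len=1
Fragment 3: offset=13 len=3
Gaps: 4-12

Answer: 4-12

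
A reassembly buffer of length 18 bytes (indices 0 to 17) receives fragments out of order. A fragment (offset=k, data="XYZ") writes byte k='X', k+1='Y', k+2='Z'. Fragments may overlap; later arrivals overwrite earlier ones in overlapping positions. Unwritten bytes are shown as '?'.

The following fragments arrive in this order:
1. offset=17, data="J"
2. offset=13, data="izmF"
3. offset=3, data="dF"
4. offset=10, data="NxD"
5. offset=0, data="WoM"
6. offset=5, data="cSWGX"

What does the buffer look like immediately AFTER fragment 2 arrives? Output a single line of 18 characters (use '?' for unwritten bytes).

Fragment 1: offset=17 data="J" -> buffer=?????????????????J
Fragment 2: offset=13 data="izmF" -> buffer=?????????????izmFJ

Answer: ?????????????izmFJ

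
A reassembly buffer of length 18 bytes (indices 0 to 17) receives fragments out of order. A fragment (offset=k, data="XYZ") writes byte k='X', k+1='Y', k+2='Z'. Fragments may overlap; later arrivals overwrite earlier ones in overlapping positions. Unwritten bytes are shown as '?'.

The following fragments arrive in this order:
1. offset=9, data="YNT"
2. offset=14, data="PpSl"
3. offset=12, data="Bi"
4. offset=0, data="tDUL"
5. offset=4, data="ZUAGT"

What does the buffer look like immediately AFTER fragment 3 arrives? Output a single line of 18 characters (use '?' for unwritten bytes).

Fragment 1: offset=9 data="YNT" -> buffer=?????????YNT??????
Fragment 2: offset=14 data="PpSl" -> buffer=?????????YNT??PpSl
Fragment 3: offset=12 data="Bi" -> buffer=?????????YNTBiPpSl

Answer: ?????????YNTBiPpSl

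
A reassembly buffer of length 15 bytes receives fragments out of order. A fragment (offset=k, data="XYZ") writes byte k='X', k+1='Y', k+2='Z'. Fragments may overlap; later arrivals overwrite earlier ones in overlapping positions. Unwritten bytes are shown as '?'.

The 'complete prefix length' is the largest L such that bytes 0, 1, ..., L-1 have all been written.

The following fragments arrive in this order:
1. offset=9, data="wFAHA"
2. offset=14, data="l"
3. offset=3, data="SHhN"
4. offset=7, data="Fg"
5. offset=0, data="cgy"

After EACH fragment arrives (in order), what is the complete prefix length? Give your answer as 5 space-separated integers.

Fragment 1: offset=9 data="wFAHA" -> buffer=?????????wFAHA? -> prefix_len=0
Fragment 2: offset=14 data="l" -> buffer=?????????wFAHAl -> prefix_len=0
Fragment 3: offset=3 data="SHhN" -> buffer=???SHhN??wFAHAl -> prefix_len=0
Fragment 4: offset=7 data="Fg" -> buffer=???SHhNFgwFAHAl -> prefix_len=0
Fragment 5: offset=0 data="cgy" -> buffer=cgySHhNFgwFAHAl -> prefix_len=15

Answer: 0 0 0 0 15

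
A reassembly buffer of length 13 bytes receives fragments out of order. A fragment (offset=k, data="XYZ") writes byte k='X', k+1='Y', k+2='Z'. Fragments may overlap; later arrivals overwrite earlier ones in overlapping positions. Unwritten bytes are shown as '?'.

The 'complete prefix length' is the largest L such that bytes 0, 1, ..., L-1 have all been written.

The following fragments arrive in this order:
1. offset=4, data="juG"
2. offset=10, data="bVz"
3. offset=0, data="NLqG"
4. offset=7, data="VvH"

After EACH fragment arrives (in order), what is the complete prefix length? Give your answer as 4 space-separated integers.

Answer: 0 0 7 13

Derivation:
Fragment 1: offset=4 data="juG" -> buffer=????juG?????? -> prefix_len=0
Fragment 2: offset=10 data="bVz" -> buffer=????juG???bVz -> prefix_len=0
Fragment 3: offset=0 data="NLqG" -> buffer=NLqGjuG???bVz -> prefix_len=7
Fragment 4: offset=7 data="VvH" -> buffer=NLqGjuGVvHbVz -> prefix_len=13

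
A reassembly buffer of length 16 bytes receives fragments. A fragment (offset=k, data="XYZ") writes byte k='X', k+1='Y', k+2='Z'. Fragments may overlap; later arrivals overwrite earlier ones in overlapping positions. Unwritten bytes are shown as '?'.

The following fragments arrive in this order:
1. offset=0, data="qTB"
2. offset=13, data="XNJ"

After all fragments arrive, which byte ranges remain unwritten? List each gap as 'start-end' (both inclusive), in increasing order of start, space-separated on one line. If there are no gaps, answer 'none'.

Fragment 1: offset=0 len=3
Fragment 2: offset=13 len=3
Gaps: 3-12

Answer: 3-12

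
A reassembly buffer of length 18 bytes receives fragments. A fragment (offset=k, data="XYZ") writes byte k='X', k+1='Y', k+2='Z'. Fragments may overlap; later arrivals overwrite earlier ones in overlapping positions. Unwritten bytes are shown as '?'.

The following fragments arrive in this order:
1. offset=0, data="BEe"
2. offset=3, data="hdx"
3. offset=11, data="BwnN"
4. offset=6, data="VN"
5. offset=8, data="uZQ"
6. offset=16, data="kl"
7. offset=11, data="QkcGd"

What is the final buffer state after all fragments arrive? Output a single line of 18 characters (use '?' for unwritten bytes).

Answer: BEehdxVNuZQQkcGdkl

Derivation:
Fragment 1: offset=0 data="BEe" -> buffer=BEe???????????????
Fragment 2: offset=3 data="hdx" -> buffer=BEehdx????????????
Fragment 3: offset=11 data="BwnN" -> buffer=BEehdx?????BwnN???
Fragment 4: offset=6 data="VN" -> buffer=BEehdxVN???BwnN???
Fragment 5: offset=8 data="uZQ" -> buffer=BEehdxVNuZQBwnN???
Fragment 6: offset=16 data="kl" -> buffer=BEehdxVNuZQBwnN?kl
Fragment 7: offset=11 data="QkcGd" -> buffer=BEehdxVNuZQQkcGdkl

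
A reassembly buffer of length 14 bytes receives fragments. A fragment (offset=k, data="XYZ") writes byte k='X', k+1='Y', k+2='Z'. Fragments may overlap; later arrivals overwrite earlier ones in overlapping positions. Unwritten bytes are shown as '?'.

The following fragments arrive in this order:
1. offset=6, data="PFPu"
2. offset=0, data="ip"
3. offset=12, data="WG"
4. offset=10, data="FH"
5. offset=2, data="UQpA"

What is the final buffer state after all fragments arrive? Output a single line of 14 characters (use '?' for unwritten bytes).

Fragment 1: offset=6 data="PFPu" -> buffer=??????PFPu????
Fragment 2: offset=0 data="ip" -> buffer=ip????PFPu????
Fragment 3: offset=12 data="WG" -> buffer=ip????PFPu??WG
Fragment 4: offset=10 data="FH" -> buffer=ip????PFPuFHWG
Fragment 5: offset=2 data="UQpA" -> buffer=ipUQpAPFPuFHWG

Answer: ipUQpAPFPuFHWG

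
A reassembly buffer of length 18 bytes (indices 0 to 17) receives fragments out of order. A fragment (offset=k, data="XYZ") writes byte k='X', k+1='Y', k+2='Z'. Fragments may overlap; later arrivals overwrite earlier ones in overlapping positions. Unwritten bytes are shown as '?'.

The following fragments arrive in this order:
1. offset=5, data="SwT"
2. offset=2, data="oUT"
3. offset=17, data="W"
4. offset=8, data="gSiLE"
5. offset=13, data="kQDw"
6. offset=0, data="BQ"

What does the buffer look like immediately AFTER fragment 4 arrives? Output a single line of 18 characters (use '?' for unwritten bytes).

Answer: ??oUTSwTgSiLE????W

Derivation:
Fragment 1: offset=5 data="SwT" -> buffer=?????SwT??????????
Fragment 2: offset=2 data="oUT" -> buffer=??oUTSwT??????????
Fragment 3: offset=17 data="W" -> buffer=??oUTSwT?????????W
Fragment 4: offset=8 data="gSiLE" -> buffer=??oUTSwTgSiLE????W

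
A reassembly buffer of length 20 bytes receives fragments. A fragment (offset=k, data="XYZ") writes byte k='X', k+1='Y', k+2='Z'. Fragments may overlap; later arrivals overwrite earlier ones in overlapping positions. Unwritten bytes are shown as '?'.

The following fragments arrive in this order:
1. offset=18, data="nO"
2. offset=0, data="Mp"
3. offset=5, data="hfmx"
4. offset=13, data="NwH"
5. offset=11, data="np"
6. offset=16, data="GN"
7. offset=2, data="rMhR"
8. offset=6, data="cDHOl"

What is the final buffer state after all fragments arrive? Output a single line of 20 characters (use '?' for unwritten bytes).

Fragment 1: offset=18 data="nO" -> buffer=??????????????????nO
Fragment 2: offset=0 data="Mp" -> buffer=Mp????????????????nO
Fragment 3: offset=5 data="hfmx" -> buffer=Mp???hfmx?????????nO
Fragment 4: offset=13 data="NwH" -> buffer=Mp???hfmx????NwH??nO
Fragment 5: offset=11 data="np" -> buffer=Mp???hfmx??npNwH??nO
Fragment 6: offset=16 data="GN" -> buffer=Mp???hfmx??npNwHGNnO
Fragment 7: offset=2 data="rMhR" -> buffer=MprMhRfmx??npNwHGNnO
Fragment 8: offset=6 data="cDHOl" -> buffer=MprMhRcDHOlnpNwHGNnO

Answer: MprMhRcDHOlnpNwHGNnO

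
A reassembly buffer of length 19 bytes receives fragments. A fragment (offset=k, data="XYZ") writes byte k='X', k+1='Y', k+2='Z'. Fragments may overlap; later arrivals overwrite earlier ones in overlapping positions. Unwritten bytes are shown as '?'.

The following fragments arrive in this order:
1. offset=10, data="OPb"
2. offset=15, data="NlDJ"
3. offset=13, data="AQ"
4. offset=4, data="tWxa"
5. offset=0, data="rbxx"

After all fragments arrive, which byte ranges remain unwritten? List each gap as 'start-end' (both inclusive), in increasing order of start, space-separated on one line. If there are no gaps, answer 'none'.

Answer: 8-9

Derivation:
Fragment 1: offset=10 len=3
Fragment 2: offset=15 len=4
Fragment 3: offset=13 len=2
Fragment 4: offset=4 len=4
Fragment 5: offset=0 len=4
Gaps: 8-9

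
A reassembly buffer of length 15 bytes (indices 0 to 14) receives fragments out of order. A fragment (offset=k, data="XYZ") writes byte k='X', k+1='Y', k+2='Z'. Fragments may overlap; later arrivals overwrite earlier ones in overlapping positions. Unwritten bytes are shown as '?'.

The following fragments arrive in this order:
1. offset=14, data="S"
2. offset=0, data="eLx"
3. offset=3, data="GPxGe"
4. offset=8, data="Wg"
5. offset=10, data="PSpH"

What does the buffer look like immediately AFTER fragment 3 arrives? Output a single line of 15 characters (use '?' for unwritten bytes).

Answer: eLxGPxGe??????S

Derivation:
Fragment 1: offset=14 data="S" -> buffer=??????????????S
Fragment 2: offset=0 data="eLx" -> buffer=eLx???????????S
Fragment 3: offset=3 data="GPxGe" -> buffer=eLxGPxGe??????S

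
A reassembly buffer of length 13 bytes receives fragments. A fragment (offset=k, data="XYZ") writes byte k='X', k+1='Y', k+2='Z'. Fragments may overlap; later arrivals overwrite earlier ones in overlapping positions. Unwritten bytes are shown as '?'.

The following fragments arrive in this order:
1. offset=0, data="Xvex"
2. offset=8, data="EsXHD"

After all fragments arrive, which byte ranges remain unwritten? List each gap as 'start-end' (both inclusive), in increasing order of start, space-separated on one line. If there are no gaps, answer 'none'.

Answer: 4-7

Derivation:
Fragment 1: offset=0 len=4
Fragment 2: offset=8 len=5
Gaps: 4-7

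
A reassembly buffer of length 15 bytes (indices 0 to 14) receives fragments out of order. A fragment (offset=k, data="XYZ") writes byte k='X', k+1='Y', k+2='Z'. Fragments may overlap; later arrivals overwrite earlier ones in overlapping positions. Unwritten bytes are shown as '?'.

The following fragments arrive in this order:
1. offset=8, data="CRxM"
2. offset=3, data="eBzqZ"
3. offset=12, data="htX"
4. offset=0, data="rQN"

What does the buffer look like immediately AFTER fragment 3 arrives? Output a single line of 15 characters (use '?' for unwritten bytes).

Fragment 1: offset=8 data="CRxM" -> buffer=????????CRxM???
Fragment 2: offset=3 data="eBzqZ" -> buffer=???eBzqZCRxM???
Fragment 3: offset=12 data="htX" -> buffer=???eBzqZCRxMhtX

Answer: ???eBzqZCRxMhtX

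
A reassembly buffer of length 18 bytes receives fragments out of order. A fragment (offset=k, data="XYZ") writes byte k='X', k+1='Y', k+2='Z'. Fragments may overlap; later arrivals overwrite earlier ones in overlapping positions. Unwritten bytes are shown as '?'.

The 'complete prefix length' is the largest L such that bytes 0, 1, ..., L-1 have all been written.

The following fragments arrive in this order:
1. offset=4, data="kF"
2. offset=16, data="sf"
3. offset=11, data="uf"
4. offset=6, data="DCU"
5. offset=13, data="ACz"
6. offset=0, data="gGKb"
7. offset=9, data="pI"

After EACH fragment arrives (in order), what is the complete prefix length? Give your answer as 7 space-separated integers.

Fragment 1: offset=4 data="kF" -> buffer=????kF???????????? -> prefix_len=0
Fragment 2: offset=16 data="sf" -> buffer=????kF??????????sf -> prefix_len=0
Fragment 3: offset=11 data="uf" -> buffer=????kF?????uf???sf -> prefix_len=0
Fragment 4: offset=6 data="DCU" -> buffer=????kFDCU??uf???sf -> prefix_len=0
Fragment 5: offset=13 data="ACz" -> buffer=????kFDCU??ufACzsf -> prefix_len=0
Fragment 6: offset=0 data="gGKb" -> buffer=gGKbkFDCU??ufACzsf -> prefix_len=9
Fragment 7: offset=9 data="pI" -> buffer=gGKbkFDCUpIufACzsf -> prefix_len=18

Answer: 0 0 0 0 0 9 18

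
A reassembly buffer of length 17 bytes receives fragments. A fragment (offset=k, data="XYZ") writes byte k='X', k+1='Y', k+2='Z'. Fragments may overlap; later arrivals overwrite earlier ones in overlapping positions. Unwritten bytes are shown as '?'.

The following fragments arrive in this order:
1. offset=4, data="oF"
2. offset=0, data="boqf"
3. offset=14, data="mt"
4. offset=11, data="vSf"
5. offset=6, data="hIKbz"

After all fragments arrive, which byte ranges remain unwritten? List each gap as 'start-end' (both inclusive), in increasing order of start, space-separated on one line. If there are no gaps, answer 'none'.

Fragment 1: offset=4 len=2
Fragment 2: offset=0 len=4
Fragment 3: offset=14 len=2
Fragment 4: offset=11 len=3
Fragment 5: offset=6 len=5
Gaps: 16-16

Answer: 16-16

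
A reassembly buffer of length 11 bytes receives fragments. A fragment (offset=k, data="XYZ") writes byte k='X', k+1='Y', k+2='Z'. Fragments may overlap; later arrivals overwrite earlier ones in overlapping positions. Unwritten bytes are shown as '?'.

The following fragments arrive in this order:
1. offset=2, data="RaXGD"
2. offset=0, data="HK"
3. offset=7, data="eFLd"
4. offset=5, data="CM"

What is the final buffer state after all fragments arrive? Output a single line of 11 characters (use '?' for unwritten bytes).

Fragment 1: offset=2 data="RaXGD" -> buffer=??RaXGD????
Fragment 2: offset=0 data="HK" -> buffer=HKRaXGD????
Fragment 3: offset=7 data="eFLd" -> buffer=HKRaXGDeFLd
Fragment 4: offset=5 data="CM" -> buffer=HKRaXCMeFLd

Answer: HKRaXCMeFLd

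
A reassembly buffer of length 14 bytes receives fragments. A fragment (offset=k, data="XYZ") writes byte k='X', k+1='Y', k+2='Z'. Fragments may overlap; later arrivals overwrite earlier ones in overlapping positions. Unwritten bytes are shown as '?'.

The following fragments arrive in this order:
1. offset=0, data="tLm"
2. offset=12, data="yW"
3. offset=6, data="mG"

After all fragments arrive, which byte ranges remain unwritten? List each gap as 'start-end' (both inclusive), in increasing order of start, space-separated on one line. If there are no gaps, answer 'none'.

Answer: 3-5 8-11

Derivation:
Fragment 1: offset=0 len=3
Fragment 2: offset=12 len=2
Fragment 3: offset=6 len=2
Gaps: 3-5 8-11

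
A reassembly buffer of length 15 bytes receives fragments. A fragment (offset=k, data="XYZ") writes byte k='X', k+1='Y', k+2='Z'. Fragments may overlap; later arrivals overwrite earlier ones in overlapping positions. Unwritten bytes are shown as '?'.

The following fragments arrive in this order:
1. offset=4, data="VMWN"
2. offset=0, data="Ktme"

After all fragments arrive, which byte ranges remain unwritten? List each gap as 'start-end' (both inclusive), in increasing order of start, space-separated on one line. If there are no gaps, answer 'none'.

Fragment 1: offset=4 len=4
Fragment 2: offset=0 len=4
Gaps: 8-14

Answer: 8-14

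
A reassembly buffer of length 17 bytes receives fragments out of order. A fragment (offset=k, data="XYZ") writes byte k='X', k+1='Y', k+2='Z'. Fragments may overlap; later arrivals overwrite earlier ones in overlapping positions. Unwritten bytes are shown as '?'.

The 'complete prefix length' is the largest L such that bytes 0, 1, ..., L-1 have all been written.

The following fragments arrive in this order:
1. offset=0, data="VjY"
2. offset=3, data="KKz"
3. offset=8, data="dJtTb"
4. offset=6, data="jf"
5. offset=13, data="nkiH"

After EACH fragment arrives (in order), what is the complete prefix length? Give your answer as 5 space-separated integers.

Fragment 1: offset=0 data="VjY" -> buffer=VjY?????????????? -> prefix_len=3
Fragment 2: offset=3 data="KKz" -> buffer=VjYKKz??????????? -> prefix_len=6
Fragment 3: offset=8 data="dJtTb" -> buffer=VjYKKz??dJtTb???? -> prefix_len=6
Fragment 4: offset=6 data="jf" -> buffer=VjYKKzjfdJtTb???? -> prefix_len=13
Fragment 5: offset=13 data="nkiH" -> buffer=VjYKKzjfdJtTbnkiH -> prefix_len=17

Answer: 3 6 6 13 17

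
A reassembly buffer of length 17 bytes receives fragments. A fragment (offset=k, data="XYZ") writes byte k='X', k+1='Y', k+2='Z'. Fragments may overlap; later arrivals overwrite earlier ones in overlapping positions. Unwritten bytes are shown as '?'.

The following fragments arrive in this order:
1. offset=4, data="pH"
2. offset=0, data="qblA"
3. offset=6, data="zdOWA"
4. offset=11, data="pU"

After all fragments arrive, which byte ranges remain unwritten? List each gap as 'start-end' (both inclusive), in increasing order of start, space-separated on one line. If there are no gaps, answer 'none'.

Answer: 13-16

Derivation:
Fragment 1: offset=4 len=2
Fragment 2: offset=0 len=4
Fragment 3: offset=6 len=5
Fragment 4: offset=11 len=2
Gaps: 13-16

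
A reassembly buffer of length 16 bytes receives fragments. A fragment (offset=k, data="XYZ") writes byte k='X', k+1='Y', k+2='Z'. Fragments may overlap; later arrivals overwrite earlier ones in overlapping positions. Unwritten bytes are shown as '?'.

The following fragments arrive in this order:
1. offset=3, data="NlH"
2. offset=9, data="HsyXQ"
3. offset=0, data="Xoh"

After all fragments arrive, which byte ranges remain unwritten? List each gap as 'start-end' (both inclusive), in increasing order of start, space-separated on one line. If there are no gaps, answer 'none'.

Fragment 1: offset=3 len=3
Fragment 2: offset=9 len=5
Fragment 3: offset=0 len=3
Gaps: 6-8 14-15

Answer: 6-8 14-15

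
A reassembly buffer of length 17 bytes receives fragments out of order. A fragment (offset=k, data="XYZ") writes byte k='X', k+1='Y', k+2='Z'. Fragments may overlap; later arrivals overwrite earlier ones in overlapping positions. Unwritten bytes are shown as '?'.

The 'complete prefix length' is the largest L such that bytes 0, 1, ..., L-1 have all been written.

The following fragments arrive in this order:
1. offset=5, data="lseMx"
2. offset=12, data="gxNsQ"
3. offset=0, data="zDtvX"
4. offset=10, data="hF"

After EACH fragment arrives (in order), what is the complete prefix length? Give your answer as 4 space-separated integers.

Fragment 1: offset=5 data="lseMx" -> buffer=?????lseMx??????? -> prefix_len=0
Fragment 2: offset=12 data="gxNsQ" -> buffer=?????lseMx??gxNsQ -> prefix_len=0
Fragment 3: offset=0 data="zDtvX" -> buffer=zDtvXlseMx??gxNsQ -> prefix_len=10
Fragment 4: offset=10 data="hF" -> buffer=zDtvXlseMxhFgxNsQ -> prefix_len=17

Answer: 0 0 10 17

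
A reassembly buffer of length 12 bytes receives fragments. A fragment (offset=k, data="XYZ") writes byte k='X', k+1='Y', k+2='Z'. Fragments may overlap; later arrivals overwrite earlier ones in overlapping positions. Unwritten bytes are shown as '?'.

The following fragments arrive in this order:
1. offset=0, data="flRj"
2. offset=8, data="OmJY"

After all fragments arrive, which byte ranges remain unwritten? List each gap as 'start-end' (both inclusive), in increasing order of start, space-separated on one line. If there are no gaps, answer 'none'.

Fragment 1: offset=0 len=4
Fragment 2: offset=8 len=4
Gaps: 4-7

Answer: 4-7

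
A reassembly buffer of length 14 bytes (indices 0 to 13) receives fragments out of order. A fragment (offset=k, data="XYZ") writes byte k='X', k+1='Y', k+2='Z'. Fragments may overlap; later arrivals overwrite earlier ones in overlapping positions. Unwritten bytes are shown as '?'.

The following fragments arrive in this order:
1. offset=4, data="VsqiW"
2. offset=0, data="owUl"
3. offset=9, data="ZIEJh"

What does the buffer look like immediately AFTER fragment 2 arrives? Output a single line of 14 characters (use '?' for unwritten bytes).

Fragment 1: offset=4 data="VsqiW" -> buffer=????VsqiW?????
Fragment 2: offset=0 data="owUl" -> buffer=owUlVsqiW?????

Answer: owUlVsqiW?????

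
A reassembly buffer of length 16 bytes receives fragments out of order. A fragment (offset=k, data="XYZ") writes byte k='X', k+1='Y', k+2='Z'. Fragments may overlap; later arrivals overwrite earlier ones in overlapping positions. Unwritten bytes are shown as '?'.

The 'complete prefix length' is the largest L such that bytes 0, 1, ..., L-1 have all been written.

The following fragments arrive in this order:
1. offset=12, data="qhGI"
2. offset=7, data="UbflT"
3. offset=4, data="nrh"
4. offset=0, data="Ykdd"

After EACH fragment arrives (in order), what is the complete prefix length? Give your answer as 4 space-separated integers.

Fragment 1: offset=12 data="qhGI" -> buffer=????????????qhGI -> prefix_len=0
Fragment 2: offset=7 data="UbflT" -> buffer=???????UbflTqhGI -> prefix_len=0
Fragment 3: offset=4 data="nrh" -> buffer=????nrhUbflTqhGI -> prefix_len=0
Fragment 4: offset=0 data="Ykdd" -> buffer=YkddnrhUbflTqhGI -> prefix_len=16

Answer: 0 0 0 16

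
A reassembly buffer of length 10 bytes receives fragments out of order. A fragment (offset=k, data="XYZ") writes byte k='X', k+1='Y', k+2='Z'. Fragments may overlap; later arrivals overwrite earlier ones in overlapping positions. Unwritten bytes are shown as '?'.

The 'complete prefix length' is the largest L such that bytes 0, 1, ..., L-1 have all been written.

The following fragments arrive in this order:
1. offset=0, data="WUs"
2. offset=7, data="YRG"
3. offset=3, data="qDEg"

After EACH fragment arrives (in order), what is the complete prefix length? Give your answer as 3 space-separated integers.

Fragment 1: offset=0 data="WUs" -> buffer=WUs??????? -> prefix_len=3
Fragment 2: offset=7 data="YRG" -> buffer=WUs????YRG -> prefix_len=3
Fragment 3: offset=3 data="qDEg" -> buffer=WUsqDEgYRG -> prefix_len=10

Answer: 3 3 10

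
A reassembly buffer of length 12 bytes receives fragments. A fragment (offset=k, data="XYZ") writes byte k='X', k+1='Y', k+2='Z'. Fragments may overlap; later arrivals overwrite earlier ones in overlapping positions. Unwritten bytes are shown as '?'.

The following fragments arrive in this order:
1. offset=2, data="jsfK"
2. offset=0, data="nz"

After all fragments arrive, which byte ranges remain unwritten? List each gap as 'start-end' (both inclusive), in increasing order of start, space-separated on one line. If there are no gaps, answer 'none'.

Fragment 1: offset=2 len=4
Fragment 2: offset=0 len=2
Gaps: 6-11

Answer: 6-11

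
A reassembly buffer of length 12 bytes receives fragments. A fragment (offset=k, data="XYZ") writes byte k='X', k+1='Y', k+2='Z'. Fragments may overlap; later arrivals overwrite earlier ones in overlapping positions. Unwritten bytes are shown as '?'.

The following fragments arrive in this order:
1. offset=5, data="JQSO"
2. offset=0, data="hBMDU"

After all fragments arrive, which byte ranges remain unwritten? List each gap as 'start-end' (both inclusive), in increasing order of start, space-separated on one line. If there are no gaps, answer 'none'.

Answer: 9-11

Derivation:
Fragment 1: offset=5 len=4
Fragment 2: offset=0 len=5
Gaps: 9-11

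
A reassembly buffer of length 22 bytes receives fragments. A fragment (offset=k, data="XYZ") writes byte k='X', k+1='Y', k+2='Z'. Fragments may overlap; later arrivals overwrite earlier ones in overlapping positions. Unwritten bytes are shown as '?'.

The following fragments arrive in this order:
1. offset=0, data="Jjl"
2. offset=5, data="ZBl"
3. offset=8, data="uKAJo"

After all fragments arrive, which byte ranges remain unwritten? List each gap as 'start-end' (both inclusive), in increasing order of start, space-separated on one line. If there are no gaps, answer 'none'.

Answer: 3-4 13-21

Derivation:
Fragment 1: offset=0 len=3
Fragment 2: offset=5 len=3
Fragment 3: offset=8 len=5
Gaps: 3-4 13-21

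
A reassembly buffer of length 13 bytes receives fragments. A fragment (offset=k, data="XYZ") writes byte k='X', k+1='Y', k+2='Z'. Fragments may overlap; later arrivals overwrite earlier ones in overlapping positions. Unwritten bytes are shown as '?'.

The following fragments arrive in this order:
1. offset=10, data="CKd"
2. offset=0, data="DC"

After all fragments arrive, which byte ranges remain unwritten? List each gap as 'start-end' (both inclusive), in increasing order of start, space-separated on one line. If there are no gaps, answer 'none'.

Answer: 2-9

Derivation:
Fragment 1: offset=10 len=3
Fragment 2: offset=0 len=2
Gaps: 2-9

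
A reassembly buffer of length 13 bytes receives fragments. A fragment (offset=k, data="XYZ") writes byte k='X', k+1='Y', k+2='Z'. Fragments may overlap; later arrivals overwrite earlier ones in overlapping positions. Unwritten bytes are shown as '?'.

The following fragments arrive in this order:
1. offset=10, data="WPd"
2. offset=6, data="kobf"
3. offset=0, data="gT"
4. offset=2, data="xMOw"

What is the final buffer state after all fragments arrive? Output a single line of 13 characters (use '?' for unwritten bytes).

Fragment 1: offset=10 data="WPd" -> buffer=??????????WPd
Fragment 2: offset=6 data="kobf" -> buffer=??????kobfWPd
Fragment 3: offset=0 data="gT" -> buffer=gT????kobfWPd
Fragment 4: offset=2 data="xMOw" -> buffer=gTxMOwkobfWPd

Answer: gTxMOwkobfWPd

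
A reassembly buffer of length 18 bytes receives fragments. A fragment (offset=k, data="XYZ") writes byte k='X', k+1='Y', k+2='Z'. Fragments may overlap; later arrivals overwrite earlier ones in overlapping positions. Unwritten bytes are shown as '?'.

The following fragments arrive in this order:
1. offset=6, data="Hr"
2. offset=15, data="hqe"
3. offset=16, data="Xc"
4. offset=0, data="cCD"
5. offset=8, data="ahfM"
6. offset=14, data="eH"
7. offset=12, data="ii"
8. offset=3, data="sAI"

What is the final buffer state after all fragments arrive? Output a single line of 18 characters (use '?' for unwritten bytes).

Answer: cCDsAIHrahfMiieHXc

Derivation:
Fragment 1: offset=6 data="Hr" -> buffer=??????Hr??????????
Fragment 2: offset=15 data="hqe" -> buffer=??????Hr???????hqe
Fragment 3: offset=16 data="Xc" -> buffer=??????Hr???????hXc
Fragment 4: offset=0 data="cCD" -> buffer=cCD???Hr???????hXc
Fragment 5: offset=8 data="ahfM" -> buffer=cCD???HrahfM???hXc
Fragment 6: offset=14 data="eH" -> buffer=cCD???HrahfM??eHXc
Fragment 7: offset=12 data="ii" -> buffer=cCD???HrahfMiieHXc
Fragment 8: offset=3 data="sAI" -> buffer=cCDsAIHrahfMiieHXc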